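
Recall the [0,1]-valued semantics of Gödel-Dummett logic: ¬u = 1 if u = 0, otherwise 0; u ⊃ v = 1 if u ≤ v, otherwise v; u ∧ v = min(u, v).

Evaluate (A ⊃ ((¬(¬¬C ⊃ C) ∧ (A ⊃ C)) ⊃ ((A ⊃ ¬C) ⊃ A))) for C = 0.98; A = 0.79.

1.00

¬C: Gödel ¬ of 0.98 = 0 (operand ≠ 0)
¬¬C: Gödel ¬ of 0 = 1 (operand is 0)
(¬¬C ⊃ C): 1 > 0.98, so result = 0.98
¬(¬¬C ⊃ C): Gödel ¬ of 0.98 = 0 (operand ≠ 0)
(A ⊃ C): 0.79 ≤ 0.98, so result = 1
(¬(¬¬C ⊃ C) ∧ (A ⊃ C)) = min(0, 1) = 0
¬C: Gödel ¬ of 0.98 = 0 (operand ≠ 0)
(A ⊃ ¬C): 0.79 > 0, so result = 0
((A ⊃ ¬C) ⊃ A): 0 ≤ 0.79, so result = 1
((¬(¬¬C ⊃ C) ∧ (A ⊃ C)) ⊃ ((A ⊃ ¬C) ⊃ A)): 0 ≤ 1, so result = 1
(A ⊃ ((¬(¬¬C ⊃ C) ∧ (A ⊃ C)) ⊃ ((A ⊃ ¬C) ⊃ A))): 0.79 ≤ 1, so result = 1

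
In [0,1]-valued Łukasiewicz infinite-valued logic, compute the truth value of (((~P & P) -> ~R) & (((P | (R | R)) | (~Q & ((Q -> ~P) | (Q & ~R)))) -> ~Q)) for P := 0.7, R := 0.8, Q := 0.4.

~P: Łukasiewicz ¬ gives 1 − 0.7 = 0.3
(~P & P) = min(0.3, 0.7) = 0.3
~R: Łukasiewicz ¬ gives 1 − 0.8 = 0.2
((~P & P) -> ~R): min(1, 1 − 0.3 + 0.2) = 0.9
(R | R) = max(0.8, 0.8) = 0.8
(P | (R | R)) = max(0.7, 0.8) = 0.8
~Q: Łukasiewicz ¬ gives 1 − 0.4 = 0.6
~P: Łukasiewicz ¬ gives 1 − 0.7 = 0.3
(Q -> ~P): min(1, 1 − 0.4 + 0.3) = 0.9
~R: Łukasiewicz ¬ gives 1 − 0.8 = 0.2
(Q & ~R) = min(0.4, 0.2) = 0.2
((Q -> ~P) | (Q & ~R)) = max(0.9, 0.2) = 0.9
(~Q & ((Q -> ~P) | (Q & ~R))) = min(0.6, 0.9) = 0.6
((P | (R | R)) | (~Q & ((Q -> ~P) | (Q & ~R)))) = max(0.8, 0.6) = 0.8
~Q: Łukasiewicz ¬ gives 1 − 0.4 = 0.6
(((P | (R | R)) | (~Q & ((Q -> ~P) | (Q & ~R)))) -> ~Q): min(1, 1 − 0.8 + 0.6) = 0.8
(((~P & P) -> ~R) & (((P | (R | R)) | (~Q & ((Q -> ~P) | (Q & ~R)))) -> ~Q)) = min(0.9, 0.8) = 0.8

0.80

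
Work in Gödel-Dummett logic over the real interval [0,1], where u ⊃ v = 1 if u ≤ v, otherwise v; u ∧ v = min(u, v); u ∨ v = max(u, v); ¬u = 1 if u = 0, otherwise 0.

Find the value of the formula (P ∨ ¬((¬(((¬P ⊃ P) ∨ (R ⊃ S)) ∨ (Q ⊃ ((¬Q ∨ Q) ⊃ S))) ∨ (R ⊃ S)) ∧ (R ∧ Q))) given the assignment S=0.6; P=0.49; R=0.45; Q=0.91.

¬P: Gödel ¬ of 0.49 = 0 (operand ≠ 0)
(¬P ⊃ P): 0 ≤ 0.49, so result = 1
(R ⊃ S): 0.45 ≤ 0.6, so result = 1
((¬P ⊃ P) ∨ (R ⊃ S)) = max(1, 1) = 1
¬Q: Gödel ¬ of 0.91 = 0 (operand ≠ 0)
(¬Q ∨ Q) = max(0, 0.91) = 0.91
((¬Q ∨ Q) ⊃ S): 0.91 > 0.6, so result = 0.6
(Q ⊃ ((¬Q ∨ Q) ⊃ S)): 0.91 > 0.6, so result = 0.6
(((¬P ⊃ P) ∨ (R ⊃ S)) ∨ (Q ⊃ ((¬Q ∨ Q) ⊃ S))) = max(1, 0.6) = 1
¬(((¬P ⊃ P) ∨ (R ⊃ S)) ∨ (Q ⊃ ((¬Q ∨ Q) ⊃ S))): Gödel ¬ of 1 = 0 (operand ≠ 0)
(R ⊃ S): 0.45 ≤ 0.6, so result = 1
(¬(((¬P ⊃ P) ∨ (R ⊃ S)) ∨ (Q ⊃ ((¬Q ∨ Q) ⊃ S))) ∨ (R ⊃ S)) = max(0, 1) = 1
(R ∧ Q) = min(0.45, 0.91) = 0.45
((¬(((¬P ⊃ P) ∨ (R ⊃ S)) ∨ (Q ⊃ ((¬Q ∨ Q) ⊃ S))) ∨ (R ⊃ S)) ∧ (R ∧ Q)) = min(1, 0.45) = 0.45
¬((¬(((¬P ⊃ P) ∨ (R ⊃ S)) ∨ (Q ⊃ ((¬Q ∨ Q) ⊃ S))) ∨ (R ⊃ S)) ∧ (R ∧ Q)): Gödel ¬ of 0.45 = 0 (operand ≠ 0)
(P ∨ ¬((¬(((¬P ⊃ P) ∨ (R ⊃ S)) ∨ (Q ⊃ ((¬Q ∨ Q) ⊃ S))) ∨ (R ⊃ S)) ∧ (R ∧ Q))) = max(0.49, 0) = 0.49

0.49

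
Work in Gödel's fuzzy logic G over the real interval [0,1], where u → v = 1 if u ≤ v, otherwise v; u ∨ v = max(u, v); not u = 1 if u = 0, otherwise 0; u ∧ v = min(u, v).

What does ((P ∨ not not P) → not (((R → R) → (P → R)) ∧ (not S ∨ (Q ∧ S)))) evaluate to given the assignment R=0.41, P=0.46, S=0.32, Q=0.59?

0.00

not P: Gödel ¬ of 0.46 = 0 (operand ≠ 0)
not not P: Gödel ¬ of 0 = 1 (operand is 0)
(P ∨ not not P) = max(0.46, 1) = 1
(R → R): 0.41 ≤ 0.41, so result = 1
(P → R): 0.46 > 0.41, so result = 0.41
((R → R) → (P → R)): 1 > 0.41, so result = 0.41
not S: Gödel ¬ of 0.32 = 0 (operand ≠ 0)
(Q ∧ S) = min(0.59, 0.32) = 0.32
(not S ∨ (Q ∧ S)) = max(0, 0.32) = 0.32
(((R → R) → (P → R)) ∧ (not S ∨ (Q ∧ S))) = min(0.41, 0.32) = 0.32
not (((R → R) → (P → R)) ∧ (not S ∨ (Q ∧ S))): Gödel ¬ of 0.32 = 0 (operand ≠ 0)
((P ∨ not not P) → not (((R → R) → (P → R)) ∧ (not S ∨ (Q ∧ S)))): 1 > 0, so result = 0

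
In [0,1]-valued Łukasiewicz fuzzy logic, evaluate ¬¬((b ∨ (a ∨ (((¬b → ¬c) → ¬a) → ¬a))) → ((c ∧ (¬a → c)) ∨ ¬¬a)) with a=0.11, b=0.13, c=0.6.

¬b: Łukasiewicz ¬ gives 1 − 0.13 = 0.87
¬c: Łukasiewicz ¬ gives 1 − 0.6 = 0.4
(¬b → ¬c): min(1, 1 − 0.87 + 0.4) = 0.53
¬a: Łukasiewicz ¬ gives 1 − 0.11 = 0.89
((¬b → ¬c) → ¬a): min(1, 1 − 0.53 + 0.89) = 1
¬a: Łukasiewicz ¬ gives 1 − 0.11 = 0.89
(((¬b → ¬c) → ¬a) → ¬a): min(1, 1 − 1 + 0.89) = 0.89
(a ∨ (((¬b → ¬c) → ¬a) → ¬a)) = max(0.11, 0.89) = 0.89
(b ∨ (a ∨ (((¬b → ¬c) → ¬a) → ¬a))) = max(0.13, 0.89) = 0.89
¬a: Łukasiewicz ¬ gives 1 − 0.11 = 0.89
(¬a → c): min(1, 1 − 0.89 + 0.6) = 0.71
(c ∧ (¬a → c)) = min(0.6, 0.71) = 0.6
¬a: Łukasiewicz ¬ gives 1 − 0.11 = 0.89
¬¬a: Łukasiewicz ¬ gives 1 − 0.89 = 0.11
((c ∧ (¬a → c)) ∨ ¬¬a) = max(0.6, 0.11) = 0.6
((b ∨ (a ∨ (((¬b → ¬c) → ¬a) → ¬a))) → ((c ∧ (¬a → c)) ∨ ¬¬a)): min(1, 1 − 0.89 + 0.6) = 0.71
¬((b ∨ (a ∨ (((¬b → ¬c) → ¬a) → ¬a))) → ((c ∧ (¬a → c)) ∨ ¬¬a)): Łukasiewicz ¬ gives 1 − 0.71 = 0.29
¬¬((b ∨ (a ∨ (((¬b → ¬c) → ¬a) → ¬a))) → ((c ∧ (¬a → c)) ∨ ¬¬a)): Łukasiewicz ¬ gives 1 − 0.29 = 0.71

0.71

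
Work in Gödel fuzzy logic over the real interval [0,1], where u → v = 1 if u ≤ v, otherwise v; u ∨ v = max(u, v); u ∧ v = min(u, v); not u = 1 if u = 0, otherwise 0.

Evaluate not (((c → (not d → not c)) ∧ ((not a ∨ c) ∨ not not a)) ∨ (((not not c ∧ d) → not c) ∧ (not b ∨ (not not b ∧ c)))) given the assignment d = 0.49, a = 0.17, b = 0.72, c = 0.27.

not d: Gödel ¬ of 0.49 = 0 (operand ≠ 0)
not c: Gödel ¬ of 0.27 = 0 (operand ≠ 0)
(not d → not c): 0 ≤ 0, so result = 1
(c → (not d → not c)): 0.27 ≤ 1, so result = 1
not a: Gödel ¬ of 0.17 = 0 (operand ≠ 0)
(not a ∨ c) = max(0, 0.27) = 0.27
not a: Gödel ¬ of 0.17 = 0 (operand ≠ 0)
not not a: Gödel ¬ of 0 = 1 (operand is 0)
((not a ∨ c) ∨ not not a) = max(0.27, 1) = 1
((c → (not d → not c)) ∧ ((not a ∨ c) ∨ not not a)) = min(1, 1) = 1
not c: Gödel ¬ of 0.27 = 0 (operand ≠ 0)
not not c: Gödel ¬ of 0 = 1 (operand is 0)
(not not c ∧ d) = min(1, 0.49) = 0.49
not c: Gödel ¬ of 0.27 = 0 (operand ≠ 0)
((not not c ∧ d) → not c): 0.49 > 0, so result = 0
not b: Gödel ¬ of 0.72 = 0 (operand ≠ 0)
not b: Gödel ¬ of 0.72 = 0 (operand ≠ 0)
not not b: Gödel ¬ of 0 = 1 (operand is 0)
(not not b ∧ c) = min(1, 0.27) = 0.27
(not b ∨ (not not b ∧ c)) = max(0, 0.27) = 0.27
(((not not c ∧ d) → not c) ∧ (not b ∨ (not not b ∧ c))) = min(0, 0.27) = 0
(((c → (not d → not c)) ∧ ((not a ∨ c) ∨ not not a)) ∨ (((not not c ∧ d) → not c) ∧ (not b ∨ (not not b ∧ c)))) = max(1, 0) = 1
not (((c → (not d → not c)) ∧ ((not a ∨ c) ∨ not not a)) ∨ (((not not c ∧ d) → not c) ∧ (not b ∨ (not not b ∧ c)))): Gödel ¬ of 1 = 0 (operand ≠ 0)

0.00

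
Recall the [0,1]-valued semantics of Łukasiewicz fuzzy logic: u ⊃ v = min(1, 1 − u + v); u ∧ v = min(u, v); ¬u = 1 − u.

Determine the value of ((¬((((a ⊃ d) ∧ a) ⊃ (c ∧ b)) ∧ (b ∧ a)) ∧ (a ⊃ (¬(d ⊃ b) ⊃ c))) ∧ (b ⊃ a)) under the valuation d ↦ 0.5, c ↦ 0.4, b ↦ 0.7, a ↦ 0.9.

(a ⊃ d): min(1, 1 − 0.9 + 0.5) = 0.6
((a ⊃ d) ∧ a) = min(0.6, 0.9) = 0.6
(c ∧ b) = min(0.4, 0.7) = 0.4
(((a ⊃ d) ∧ a) ⊃ (c ∧ b)): min(1, 1 − 0.6 + 0.4) = 0.8
(b ∧ a) = min(0.7, 0.9) = 0.7
((((a ⊃ d) ∧ a) ⊃ (c ∧ b)) ∧ (b ∧ a)) = min(0.8, 0.7) = 0.7
¬((((a ⊃ d) ∧ a) ⊃ (c ∧ b)) ∧ (b ∧ a)): Łukasiewicz ¬ gives 1 − 0.7 = 0.3
(d ⊃ b): min(1, 1 − 0.5 + 0.7) = 1
¬(d ⊃ b): Łukasiewicz ¬ gives 1 − 1 = 0
(¬(d ⊃ b) ⊃ c): min(1, 1 − 0 + 0.4) = 1
(a ⊃ (¬(d ⊃ b) ⊃ c)): min(1, 1 − 0.9 + 1) = 1
(¬((((a ⊃ d) ∧ a) ⊃ (c ∧ b)) ∧ (b ∧ a)) ∧ (a ⊃ (¬(d ⊃ b) ⊃ c))) = min(0.3, 1) = 0.3
(b ⊃ a): min(1, 1 − 0.7 + 0.9) = 1
((¬((((a ⊃ d) ∧ a) ⊃ (c ∧ b)) ∧ (b ∧ a)) ∧ (a ⊃ (¬(d ⊃ b) ⊃ c))) ∧ (b ⊃ a)) = min(0.3, 1) = 0.3

0.30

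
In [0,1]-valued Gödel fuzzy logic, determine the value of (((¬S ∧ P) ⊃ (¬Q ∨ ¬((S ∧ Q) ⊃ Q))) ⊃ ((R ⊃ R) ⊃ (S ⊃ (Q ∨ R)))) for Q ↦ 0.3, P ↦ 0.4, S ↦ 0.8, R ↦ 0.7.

¬S: Gödel ¬ of 0.8 = 0 (operand ≠ 0)
(¬S ∧ P) = min(0, 0.4) = 0
¬Q: Gödel ¬ of 0.3 = 0 (operand ≠ 0)
(S ∧ Q) = min(0.8, 0.3) = 0.3
((S ∧ Q) ⊃ Q): 0.3 ≤ 0.3, so result = 1
¬((S ∧ Q) ⊃ Q): Gödel ¬ of 1 = 0 (operand ≠ 0)
(¬Q ∨ ¬((S ∧ Q) ⊃ Q)) = max(0, 0) = 0
((¬S ∧ P) ⊃ (¬Q ∨ ¬((S ∧ Q) ⊃ Q))): 0 ≤ 0, so result = 1
(R ⊃ R): 0.7 ≤ 0.7, so result = 1
(Q ∨ R) = max(0.3, 0.7) = 0.7
(S ⊃ (Q ∨ R)): 0.8 > 0.7, so result = 0.7
((R ⊃ R) ⊃ (S ⊃ (Q ∨ R))): 1 > 0.7, so result = 0.7
(((¬S ∧ P) ⊃ (¬Q ∨ ¬((S ∧ Q) ⊃ Q))) ⊃ ((R ⊃ R) ⊃ (S ⊃ (Q ∨ R)))): 1 > 0.7, so result = 0.7

0.70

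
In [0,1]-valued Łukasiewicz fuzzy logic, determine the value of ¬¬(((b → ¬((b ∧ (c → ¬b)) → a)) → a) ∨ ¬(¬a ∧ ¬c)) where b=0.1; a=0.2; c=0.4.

0.40

¬b: Łukasiewicz ¬ gives 1 − 0.1 = 0.9
(c → ¬b): min(1, 1 − 0.4 + 0.9) = 1
(b ∧ (c → ¬b)) = min(0.1, 1) = 0.1
((b ∧ (c → ¬b)) → a): min(1, 1 − 0.1 + 0.2) = 1
¬((b ∧ (c → ¬b)) → a): Łukasiewicz ¬ gives 1 − 1 = 0
(b → ¬((b ∧ (c → ¬b)) → a)): min(1, 1 − 0.1 + 0) = 0.9
((b → ¬((b ∧ (c → ¬b)) → a)) → a): min(1, 1 − 0.9 + 0.2) = 0.3
¬a: Łukasiewicz ¬ gives 1 − 0.2 = 0.8
¬c: Łukasiewicz ¬ gives 1 − 0.4 = 0.6
(¬a ∧ ¬c) = min(0.8, 0.6) = 0.6
¬(¬a ∧ ¬c): Łukasiewicz ¬ gives 1 − 0.6 = 0.4
(((b → ¬((b ∧ (c → ¬b)) → a)) → a) ∨ ¬(¬a ∧ ¬c)) = max(0.3, 0.4) = 0.4
¬(((b → ¬((b ∧ (c → ¬b)) → a)) → a) ∨ ¬(¬a ∧ ¬c)): Łukasiewicz ¬ gives 1 − 0.4 = 0.6
¬¬(((b → ¬((b ∧ (c → ¬b)) → a)) → a) ∨ ¬(¬a ∧ ¬c)): Łukasiewicz ¬ gives 1 − 0.6 = 0.4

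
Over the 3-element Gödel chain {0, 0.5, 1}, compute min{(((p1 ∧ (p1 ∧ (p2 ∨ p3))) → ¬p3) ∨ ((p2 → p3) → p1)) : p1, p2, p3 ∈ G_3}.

0.50

The minimum is attained at p1 = 0.5, p2 = 0, p3 = 0.5:
  (p2 ∨ p3) = max(0, 0.5) = 0.5
  (p1 ∧ (p2 ∨ p3)) = min(0.5, 0.5) = 0.5
  (p1 ∧ (p1 ∧ (p2 ∨ p3))) = min(0.5, 0.5) = 0.5
  ¬p3: Gödel ¬ of 0.5 = 0 (operand ≠ 0)
  ((p1 ∧ (p1 ∧ (p2 ∨ p3))) → ¬p3): 0.5 > 0, so result = 0
  (p2 → p3): 0 ≤ 0.5, so result = 1
  ((p2 → p3) → p1): 1 > 0.5, so result = 0.5
  (((p1 ∧ (p1 ∧ (p2 ∨ p3))) → ¬p3) ∨ ((p2 → p3) → p1)) = max(0, 0.5) = 0.5
Checking all 27 assignments confirms none give a value below 0.50.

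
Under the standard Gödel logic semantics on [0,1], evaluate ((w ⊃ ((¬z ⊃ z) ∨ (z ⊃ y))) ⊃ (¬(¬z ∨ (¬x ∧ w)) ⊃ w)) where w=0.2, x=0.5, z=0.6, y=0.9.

¬z: Gödel ¬ of 0.6 = 0 (operand ≠ 0)
(¬z ⊃ z): 0 ≤ 0.6, so result = 1
(z ⊃ y): 0.6 ≤ 0.9, so result = 1
((¬z ⊃ z) ∨ (z ⊃ y)) = max(1, 1) = 1
(w ⊃ ((¬z ⊃ z) ∨ (z ⊃ y))): 0.2 ≤ 1, so result = 1
¬z: Gödel ¬ of 0.6 = 0 (operand ≠ 0)
¬x: Gödel ¬ of 0.5 = 0 (operand ≠ 0)
(¬x ∧ w) = min(0, 0.2) = 0
(¬z ∨ (¬x ∧ w)) = max(0, 0) = 0
¬(¬z ∨ (¬x ∧ w)): Gödel ¬ of 0 = 1 (operand is 0)
(¬(¬z ∨ (¬x ∧ w)) ⊃ w): 1 > 0.2, so result = 0.2
((w ⊃ ((¬z ⊃ z) ∨ (z ⊃ y))) ⊃ (¬(¬z ∨ (¬x ∧ w)) ⊃ w)): 1 > 0.2, so result = 0.2

0.20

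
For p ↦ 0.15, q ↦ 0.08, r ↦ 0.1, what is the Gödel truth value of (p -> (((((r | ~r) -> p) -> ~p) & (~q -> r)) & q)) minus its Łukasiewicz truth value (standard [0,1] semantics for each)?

-0.93

Gödel evaluation:
  ~r: Gödel ¬ of 0.1 = 0 (operand ≠ 0)
  (r | ~r) = max(0.1, 0) = 0.1
  ((r | ~r) -> p): 0.1 ≤ 0.15, so result = 1
  ~p: Gödel ¬ of 0.15 = 0 (operand ≠ 0)
  (((r | ~r) -> p) -> ~p): 1 > 0, so result = 0
  ~q: Gödel ¬ of 0.08 = 0 (operand ≠ 0)
  (~q -> r): 0 ≤ 0.1, so result = 1
  ((((r | ~r) -> p) -> ~p) & (~q -> r)) = min(0, 1) = 0
  (((((r | ~r) -> p) -> ~p) & (~q -> r)) & q) = min(0, 0.08) = 0
  (p -> (((((r | ~r) -> p) -> ~p) & (~q -> r)) & q)): 0.15 > 0, so result = 0
  Gödel value = 0
Łukasiewicz evaluation:
  ~r: Łukasiewicz ¬ gives 1 − 0.1 = 0.9
  (r | ~r) = max(0.1, 0.9) = 0.9
  ((r | ~r) -> p): min(1, 1 − 0.9 + 0.15) = 0.25
  ~p: Łukasiewicz ¬ gives 1 − 0.15 = 0.85
  (((r | ~r) -> p) -> ~p): min(1, 1 − 0.25 + 0.85) = 1
  ~q: Łukasiewicz ¬ gives 1 − 0.08 = 0.92
  (~q -> r): min(1, 1 − 0.92 + 0.1) = 0.18
  ((((r | ~r) -> p) -> ~p) & (~q -> r)) = min(1, 0.18) = 0.18
  (((((r | ~r) -> p) -> ~p) & (~q -> r)) & q) = min(0.18, 0.08) = 0.08
  (p -> (((((r | ~r) -> p) -> ~p) & (~q -> r)) & q)): min(1, 1 − 0.15 + 0.08) = 0.93
  Łukasiewicz value = 0.93
Difference: 0 − 0.93 = -0.93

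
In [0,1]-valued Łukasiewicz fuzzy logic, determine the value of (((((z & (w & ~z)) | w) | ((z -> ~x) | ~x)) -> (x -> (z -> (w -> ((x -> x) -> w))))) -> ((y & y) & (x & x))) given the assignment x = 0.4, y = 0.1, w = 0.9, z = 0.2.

~z: Łukasiewicz ¬ gives 1 − 0.2 = 0.8
(w & ~z) = min(0.9, 0.8) = 0.8
(z & (w & ~z)) = min(0.2, 0.8) = 0.2
((z & (w & ~z)) | w) = max(0.2, 0.9) = 0.9
~x: Łukasiewicz ¬ gives 1 − 0.4 = 0.6
(z -> ~x): min(1, 1 − 0.2 + 0.6) = 1
~x: Łukasiewicz ¬ gives 1 − 0.4 = 0.6
((z -> ~x) | ~x) = max(1, 0.6) = 1
(((z & (w & ~z)) | w) | ((z -> ~x) | ~x)) = max(0.9, 1) = 1
(x -> x): min(1, 1 − 0.4 + 0.4) = 1
((x -> x) -> w): min(1, 1 − 1 + 0.9) = 0.9
(w -> ((x -> x) -> w)): min(1, 1 − 0.9 + 0.9) = 1
(z -> (w -> ((x -> x) -> w))): min(1, 1 − 0.2 + 1) = 1
(x -> (z -> (w -> ((x -> x) -> w)))): min(1, 1 − 0.4 + 1) = 1
((((z & (w & ~z)) | w) | ((z -> ~x) | ~x)) -> (x -> (z -> (w -> ((x -> x) -> w))))): min(1, 1 − 1 + 1) = 1
(y & y) = min(0.1, 0.1) = 0.1
(x & x) = min(0.4, 0.4) = 0.4
((y & y) & (x & x)) = min(0.1, 0.4) = 0.1
(((((z & (w & ~z)) | w) | ((z -> ~x) | ~x)) -> (x -> (z -> (w -> ((x -> x) -> w))))) -> ((y & y) & (x & x))): min(1, 1 − 1 + 0.1) = 0.1

0.10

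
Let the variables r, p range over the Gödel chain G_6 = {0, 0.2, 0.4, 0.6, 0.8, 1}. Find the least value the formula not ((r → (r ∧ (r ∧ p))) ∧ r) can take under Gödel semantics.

The minimum is attained at r = 0.2, p = 0.2:
  (r ∧ p) = min(0.2, 0.2) = 0.2
  (r ∧ (r ∧ p)) = min(0.2, 0.2) = 0.2
  (r → (r ∧ (r ∧ p))): 0.2 ≤ 0.2, so result = 1
  ((r → (r ∧ (r ∧ p))) ∧ r) = min(1, 0.2) = 0.2
  not ((r → (r ∧ (r ∧ p))) ∧ r): Gödel ¬ of 0.2 = 0 (operand ≠ 0)
Checking all 36 assignments confirms none give a value below 0.00.

0.00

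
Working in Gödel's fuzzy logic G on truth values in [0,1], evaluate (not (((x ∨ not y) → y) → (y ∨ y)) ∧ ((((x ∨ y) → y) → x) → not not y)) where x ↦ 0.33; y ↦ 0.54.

not y: Gödel ¬ of 0.54 = 0 (operand ≠ 0)
(x ∨ not y) = max(0.33, 0) = 0.33
((x ∨ not y) → y): 0.33 ≤ 0.54, so result = 1
(y ∨ y) = max(0.54, 0.54) = 0.54
(((x ∨ not y) → y) → (y ∨ y)): 1 > 0.54, so result = 0.54
not (((x ∨ not y) → y) → (y ∨ y)): Gödel ¬ of 0.54 = 0 (operand ≠ 0)
(x ∨ y) = max(0.33, 0.54) = 0.54
((x ∨ y) → y): 0.54 ≤ 0.54, so result = 1
(((x ∨ y) → y) → x): 1 > 0.33, so result = 0.33
not y: Gödel ¬ of 0.54 = 0 (operand ≠ 0)
not not y: Gödel ¬ of 0 = 1 (operand is 0)
((((x ∨ y) → y) → x) → not not y): 0.33 ≤ 1, so result = 1
(not (((x ∨ not y) → y) → (y ∨ y)) ∧ ((((x ∨ y) → y) → x) → not not y)) = min(0, 1) = 0

0.00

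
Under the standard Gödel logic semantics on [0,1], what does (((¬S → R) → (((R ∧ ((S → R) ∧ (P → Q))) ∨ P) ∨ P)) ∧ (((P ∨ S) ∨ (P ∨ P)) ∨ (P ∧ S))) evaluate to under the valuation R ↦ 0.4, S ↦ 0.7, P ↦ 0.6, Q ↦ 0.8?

¬S: Gödel ¬ of 0.7 = 0 (operand ≠ 0)
(¬S → R): 0 ≤ 0.4, so result = 1
(S → R): 0.7 > 0.4, so result = 0.4
(P → Q): 0.6 ≤ 0.8, so result = 1
((S → R) ∧ (P → Q)) = min(0.4, 1) = 0.4
(R ∧ ((S → R) ∧ (P → Q))) = min(0.4, 0.4) = 0.4
((R ∧ ((S → R) ∧ (P → Q))) ∨ P) = max(0.4, 0.6) = 0.6
(((R ∧ ((S → R) ∧ (P → Q))) ∨ P) ∨ P) = max(0.6, 0.6) = 0.6
((¬S → R) → (((R ∧ ((S → R) ∧ (P → Q))) ∨ P) ∨ P)): 1 > 0.6, so result = 0.6
(P ∨ S) = max(0.6, 0.7) = 0.7
(P ∨ P) = max(0.6, 0.6) = 0.6
((P ∨ S) ∨ (P ∨ P)) = max(0.7, 0.6) = 0.7
(P ∧ S) = min(0.6, 0.7) = 0.6
(((P ∨ S) ∨ (P ∨ P)) ∨ (P ∧ S)) = max(0.7, 0.6) = 0.7
(((¬S → R) → (((R ∧ ((S → R) ∧ (P → Q))) ∨ P) ∨ P)) ∧ (((P ∨ S) ∨ (P ∨ P)) ∨ (P ∧ S))) = min(0.6, 0.7) = 0.6

0.60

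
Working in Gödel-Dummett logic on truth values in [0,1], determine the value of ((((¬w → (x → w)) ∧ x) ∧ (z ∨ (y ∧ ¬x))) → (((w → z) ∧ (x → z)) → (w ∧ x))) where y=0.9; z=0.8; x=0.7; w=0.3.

0.30

¬w: Gödel ¬ of 0.3 = 0 (operand ≠ 0)
(x → w): 0.7 > 0.3, so result = 0.3
(¬w → (x → w)): 0 ≤ 0.3, so result = 1
((¬w → (x → w)) ∧ x) = min(1, 0.7) = 0.7
¬x: Gödel ¬ of 0.7 = 0 (operand ≠ 0)
(y ∧ ¬x) = min(0.9, 0) = 0
(z ∨ (y ∧ ¬x)) = max(0.8, 0) = 0.8
(((¬w → (x → w)) ∧ x) ∧ (z ∨ (y ∧ ¬x))) = min(0.7, 0.8) = 0.7
(w → z): 0.3 ≤ 0.8, so result = 1
(x → z): 0.7 ≤ 0.8, so result = 1
((w → z) ∧ (x → z)) = min(1, 1) = 1
(w ∧ x) = min(0.3, 0.7) = 0.3
(((w → z) ∧ (x → z)) → (w ∧ x)): 1 > 0.3, so result = 0.3
((((¬w → (x → w)) ∧ x) ∧ (z ∨ (y ∧ ¬x))) → (((w → z) ∧ (x → z)) → (w ∧ x))): 0.7 > 0.3, so result = 0.3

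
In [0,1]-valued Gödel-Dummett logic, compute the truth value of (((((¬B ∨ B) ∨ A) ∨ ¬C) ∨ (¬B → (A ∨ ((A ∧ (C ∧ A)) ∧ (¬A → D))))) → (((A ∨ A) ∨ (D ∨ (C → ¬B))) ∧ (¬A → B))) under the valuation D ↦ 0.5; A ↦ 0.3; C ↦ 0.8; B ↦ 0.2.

¬B: Gödel ¬ of 0.2 = 0 (operand ≠ 0)
(¬B ∨ B) = max(0, 0.2) = 0.2
((¬B ∨ B) ∨ A) = max(0.2, 0.3) = 0.3
¬C: Gödel ¬ of 0.8 = 0 (operand ≠ 0)
(((¬B ∨ B) ∨ A) ∨ ¬C) = max(0.3, 0) = 0.3
¬B: Gödel ¬ of 0.2 = 0 (operand ≠ 0)
(C ∧ A) = min(0.8, 0.3) = 0.3
(A ∧ (C ∧ A)) = min(0.3, 0.3) = 0.3
¬A: Gödel ¬ of 0.3 = 0 (operand ≠ 0)
(¬A → D): 0 ≤ 0.5, so result = 1
((A ∧ (C ∧ A)) ∧ (¬A → D)) = min(0.3, 1) = 0.3
(A ∨ ((A ∧ (C ∧ A)) ∧ (¬A → D))) = max(0.3, 0.3) = 0.3
(¬B → (A ∨ ((A ∧ (C ∧ A)) ∧ (¬A → D)))): 0 ≤ 0.3, so result = 1
((((¬B ∨ B) ∨ A) ∨ ¬C) ∨ (¬B → (A ∨ ((A ∧ (C ∧ A)) ∧ (¬A → D))))) = max(0.3, 1) = 1
(A ∨ A) = max(0.3, 0.3) = 0.3
¬B: Gödel ¬ of 0.2 = 0 (operand ≠ 0)
(C → ¬B): 0.8 > 0, so result = 0
(D ∨ (C → ¬B)) = max(0.5, 0) = 0.5
((A ∨ A) ∨ (D ∨ (C → ¬B))) = max(0.3, 0.5) = 0.5
¬A: Gödel ¬ of 0.3 = 0 (operand ≠ 0)
(¬A → B): 0 ≤ 0.2, so result = 1
(((A ∨ A) ∨ (D ∨ (C → ¬B))) ∧ (¬A → B)) = min(0.5, 1) = 0.5
(((((¬B ∨ B) ∨ A) ∨ ¬C) ∨ (¬B → (A ∨ ((A ∧ (C ∧ A)) ∧ (¬A → D))))) → (((A ∨ A) ∨ (D ∨ (C → ¬B))) ∧ (¬A → B))): 1 > 0.5, so result = 0.5

0.50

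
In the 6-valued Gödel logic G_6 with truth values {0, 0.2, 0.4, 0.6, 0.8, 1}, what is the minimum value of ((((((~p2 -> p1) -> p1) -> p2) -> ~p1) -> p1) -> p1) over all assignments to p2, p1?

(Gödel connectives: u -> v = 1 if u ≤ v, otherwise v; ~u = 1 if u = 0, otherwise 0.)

0.20

The minimum is attained at p2 = 0.2, p1 = 0.2:
  ~p2: Gödel ¬ of 0.2 = 0 (operand ≠ 0)
  (~p2 -> p1): 0 ≤ 0.2, so result = 1
  ((~p2 -> p1) -> p1): 1 > 0.2, so result = 0.2
  (((~p2 -> p1) -> p1) -> p2): 0.2 ≤ 0.2, so result = 1
  ~p1: Gödel ¬ of 0.2 = 0 (operand ≠ 0)
  ((((~p2 -> p1) -> p1) -> p2) -> ~p1): 1 > 0, so result = 0
  (((((~p2 -> p1) -> p1) -> p2) -> ~p1) -> p1): 0 ≤ 0.2, so result = 1
  ((((((~p2 -> p1) -> p1) -> p2) -> ~p1) -> p1) -> p1): 1 > 0.2, so result = 0.2
Checking all 36 assignments confirms none give a value below 0.20.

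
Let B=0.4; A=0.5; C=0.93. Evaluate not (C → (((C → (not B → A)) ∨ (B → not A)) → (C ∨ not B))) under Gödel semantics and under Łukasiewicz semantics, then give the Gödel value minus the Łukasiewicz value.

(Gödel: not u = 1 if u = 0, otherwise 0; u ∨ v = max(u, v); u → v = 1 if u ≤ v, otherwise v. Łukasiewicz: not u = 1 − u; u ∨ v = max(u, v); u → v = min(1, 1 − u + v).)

0.00

Gödel evaluation:
  not B: Gödel ¬ of 0.4 = 0 (operand ≠ 0)
  (not B → A): 0 ≤ 0.5, so result = 1
  (C → (not B → A)): 0.93 ≤ 1, so result = 1
  not A: Gödel ¬ of 0.5 = 0 (operand ≠ 0)
  (B → not A): 0.4 > 0, so result = 0
  ((C → (not B → A)) ∨ (B → not A)) = max(1, 0) = 1
  not B: Gödel ¬ of 0.4 = 0 (operand ≠ 0)
  (C ∨ not B) = max(0.93, 0) = 0.93
  (((C → (not B → A)) ∨ (B → not A)) → (C ∨ not B)): 1 > 0.93, so result = 0.93
  (C → (((C → (not B → A)) ∨ (B → not A)) → (C ∨ not B))): 0.93 ≤ 0.93, so result = 1
  not (C → (((C → (not B → A)) ∨ (B → not A)) → (C ∨ not B))): Gödel ¬ of 1 = 0 (operand ≠ 0)
  Gödel value = 0
Łukasiewicz evaluation:
  not B: Łukasiewicz ¬ gives 1 − 0.4 = 0.6
  (not B → A): min(1, 1 − 0.6 + 0.5) = 0.9
  (C → (not B → A)): min(1, 1 − 0.93 + 0.9) = 0.97
  not A: Łukasiewicz ¬ gives 1 − 0.5 = 0.5
  (B → not A): min(1, 1 − 0.4 + 0.5) = 1
  ((C → (not B → A)) ∨ (B → not A)) = max(0.97, 1) = 1
  not B: Łukasiewicz ¬ gives 1 − 0.4 = 0.6
  (C ∨ not B) = max(0.93, 0.6) = 0.93
  (((C → (not B → A)) ∨ (B → not A)) → (C ∨ not B)): min(1, 1 − 1 + 0.93) = 0.93
  (C → (((C → (not B → A)) ∨ (B → not A)) → (C ∨ not B))): min(1, 1 − 0.93 + 0.93) = 1
  not (C → (((C → (not B → A)) ∨ (B → not A)) → (C ∨ not B))): Łukasiewicz ¬ gives 1 − 1 = 0
  Łukasiewicz value = 0
Difference: 0 − 0 = 0.00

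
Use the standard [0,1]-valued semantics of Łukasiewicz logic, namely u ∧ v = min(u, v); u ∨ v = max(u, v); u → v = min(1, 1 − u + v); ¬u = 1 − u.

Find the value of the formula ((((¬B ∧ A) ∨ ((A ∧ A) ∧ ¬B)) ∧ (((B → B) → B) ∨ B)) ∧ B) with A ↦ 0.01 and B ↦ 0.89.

0.01

¬B: Łukasiewicz ¬ gives 1 − 0.89 = 0.11
(¬B ∧ A) = min(0.11, 0.01) = 0.01
(A ∧ A) = min(0.01, 0.01) = 0.01
¬B: Łukasiewicz ¬ gives 1 − 0.89 = 0.11
((A ∧ A) ∧ ¬B) = min(0.01, 0.11) = 0.01
((¬B ∧ A) ∨ ((A ∧ A) ∧ ¬B)) = max(0.01, 0.01) = 0.01
(B → B): min(1, 1 − 0.89 + 0.89) = 1
((B → B) → B): min(1, 1 − 1 + 0.89) = 0.89
(((B → B) → B) ∨ B) = max(0.89, 0.89) = 0.89
(((¬B ∧ A) ∨ ((A ∧ A) ∧ ¬B)) ∧ (((B → B) → B) ∨ B)) = min(0.01, 0.89) = 0.01
((((¬B ∧ A) ∨ ((A ∧ A) ∧ ¬B)) ∧ (((B → B) → B) ∨ B)) ∧ B) = min(0.01, 0.89) = 0.01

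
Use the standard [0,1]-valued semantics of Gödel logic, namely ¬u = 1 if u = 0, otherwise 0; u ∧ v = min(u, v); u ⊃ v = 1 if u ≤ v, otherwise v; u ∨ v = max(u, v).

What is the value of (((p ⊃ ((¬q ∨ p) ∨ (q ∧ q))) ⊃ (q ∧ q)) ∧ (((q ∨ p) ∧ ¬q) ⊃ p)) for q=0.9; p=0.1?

¬q: Gödel ¬ of 0.9 = 0 (operand ≠ 0)
(¬q ∨ p) = max(0, 0.1) = 0.1
(q ∧ q) = min(0.9, 0.9) = 0.9
((¬q ∨ p) ∨ (q ∧ q)) = max(0.1, 0.9) = 0.9
(p ⊃ ((¬q ∨ p) ∨ (q ∧ q))): 0.1 ≤ 0.9, so result = 1
(q ∧ q) = min(0.9, 0.9) = 0.9
((p ⊃ ((¬q ∨ p) ∨ (q ∧ q))) ⊃ (q ∧ q)): 1 > 0.9, so result = 0.9
(q ∨ p) = max(0.9, 0.1) = 0.9
¬q: Gödel ¬ of 0.9 = 0 (operand ≠ 0)
((q ∨ p) ∧ ¬q) = min(0.9, 0) = 0
(((q ∨ p) ∧ ¬q) ⊃ p): 0 ≤ 0.1, so result = 1
(((p ⊃ ((¬q ∨ p) ∨ (q ∧ q))) ⊃ (q ∧ q)) ∧ (((q ∨ p) ∧ ¬q) ⊃ p)) = min(0.9, 1) = 0.9

0.90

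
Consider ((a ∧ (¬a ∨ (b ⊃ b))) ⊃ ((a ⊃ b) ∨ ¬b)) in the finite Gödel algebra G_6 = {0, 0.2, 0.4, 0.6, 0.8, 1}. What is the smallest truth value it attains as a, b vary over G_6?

The minimum is attained at a = 0.4, b = 0.2:
  ¬a: Gödel ¬ of 0.4 = 0 (operand ≠ 0)
  (b ⊃ b): 0.2 ≤ 0.2, so result = 1
  (¬a ∨ (b ⊃ b)) = max(0, 1) = 1
  (a ∧ (¬a ∨ (b ⊃ b))) = min(0.4, 1) = 0.4
  (a ⊃ b): 0.4 > 0.2, so result = 0.2
  ¬b: Gödel ¬ of 0.2 = 0 (operand ≠ 0)
  ((a ⊃ b) ∨ ¬b) = max(0.2, 0) = 0.2
  ((a ∧ (¬a ∨ (b ⊃ b))) ⊃ ((a ⊃ b) ∨ ¬b)): 0.4 > 0.2, so result = 0.2
Checking all 36 assignments confirms none give a value below 0.20.

0.20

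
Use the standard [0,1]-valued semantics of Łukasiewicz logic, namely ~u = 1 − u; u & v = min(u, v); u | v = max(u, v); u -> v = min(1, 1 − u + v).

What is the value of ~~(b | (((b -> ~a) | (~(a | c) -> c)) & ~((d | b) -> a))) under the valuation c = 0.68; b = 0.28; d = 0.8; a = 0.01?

0.79

~a: Łukasiewicz ¬ gives 1 − 0.01 = 0.99
(b -> ~a): min(1, 1 − 0.28 + 0.99) = 1
(a | c) = max(0.01, 0.68) = 0.68
~(a | c): Łukasiewicz ¬ gives 1 − 0.68 = 0.32
(~(a | c) -> c): min(1, 1 − 0.32 + 0.68) = 1
((b -> ~a) | (~(a | c) -> c)) = max(1, 1) = 1
(d | b) = max(0.8, 0.28) = 0.8
((d | b) -> a): min(1, 1 − 0.8 + 0.01) = 0.21
~((d | b) -> a): Łukasiewicz ¬ gives 1 − 0.21 = 0.79
(((b -> ~a) | (~(a | c) -> c)) & ~((d | b) -> a)) = min(1, 0.79) = 0.79
(b | (((b -> ~a) | (~(a | c) -> c)) & ~((d | b) -> a))) = max(0.28, 0.79) = 0.79
~(b | (((b -> ~a) | (~(a | c) -> c)) & ~((d | b) -> a))): Łukasiewicz ¬ gives 1 − 0.79 = 0.21
~~(b | (((b -> ~a) | (~(a | c) -> c)) & ~((d | b) -> a))): Łukasiewicz ¬ gives 1 − 0.21 = 0.79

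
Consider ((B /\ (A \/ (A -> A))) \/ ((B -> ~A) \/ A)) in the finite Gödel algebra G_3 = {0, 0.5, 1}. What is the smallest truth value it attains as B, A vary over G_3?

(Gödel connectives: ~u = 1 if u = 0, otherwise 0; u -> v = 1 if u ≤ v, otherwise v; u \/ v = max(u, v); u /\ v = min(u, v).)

0.50

The minimum is attained at B = 0.5, A = 0.5:
  (A -> A): 0.5 ≤ 0.5, so result = 1
  (A \/ (A -> A)) = max(0.5, 1) = 1
  (B /\ (A \/ (A -> A))) = min(0.5, 1) = 0.5
  ~A: Gödel ¬ of 0.5 = 0 (operand ≠ 0)
  (B -> ~A): 0.5 > 0, so result = 0
  ((B -> ~A) \/ A) = max(0, 0.5) = 0.5
  ((B /\ (A \/ (A -> A))) \/ ((B -> ~A) \/ A)) = max(0.5, 0.5) = 0.5
Checking all 9 assignments confirms none give a value below 0.50.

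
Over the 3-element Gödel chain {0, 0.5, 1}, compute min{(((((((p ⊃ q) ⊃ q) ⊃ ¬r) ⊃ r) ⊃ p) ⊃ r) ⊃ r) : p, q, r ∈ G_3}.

The minimum is attained at p = 0, q = 0, r = 0.5:
  (p ⊃ q): 0 ≤ 0, so result = 1
  ((p ⊃ q) ⊃ q): 1 > 0, so result = 0
  ¬r: Gödel ¬ of 0.5 = 0 (operand ≠ 0)
  (((p ⊃ q) ⊃ q) ⊃ ¬r): 0 ≤ 0, so result = 1
  ((((p ⊃ q) ⊃ q) ⊃ ¬r) ⊃ r): 1 > 0.5, so result = 0.5
  (((((p ⊃ q) ⊃ q) ⊃ ¬r) ⊃ r) ⊃ p): 0.5 > 0, so result = 0
  ((((((p ⊃ q) ⊃ q) ⊃ ¬r) ⊃ r) ⊃ p) ⊃ r): 0 ≤ 0.5, so result = 1
  (((((((p ⊃ q) ⊃ q) ⊃ ¬r) ⊃ r) ⊃ p) ⊃ r) ⊃ r): 1 > 0.5, so result = 0.5
Checking all 27 assignments confirms none give a value below 0.50.

0.50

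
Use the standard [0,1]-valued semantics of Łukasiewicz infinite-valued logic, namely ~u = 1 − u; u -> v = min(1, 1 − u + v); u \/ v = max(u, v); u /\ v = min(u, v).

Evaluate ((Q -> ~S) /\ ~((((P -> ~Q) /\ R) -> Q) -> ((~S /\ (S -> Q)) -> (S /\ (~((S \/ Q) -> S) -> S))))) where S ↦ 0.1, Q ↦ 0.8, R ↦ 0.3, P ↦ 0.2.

~S: Łukasiewicz ¬ gives 1 − 0.1 = 0.9
(Q -> ~S): min(1, 1 − 0.8 + 0.9) = 1
~Q: Łukasiewicz ¬ gives 1 − 0.8 = 0.2
(P -> ~Q): min(1, 1 − 0.2 + 0.2) = 1
((P -> ~Q) /\ R) = min(1, 0.3) = 0.3
(((P -> ~Q) /\ R) -> Q): min(1, 1 − 0.3 + 0.8) = 1
~S: Łukasiewicz ¬ gives 1 − 0.1 = 0.9
(S -> Q): min(1, 1 − 0.1 + 0.8) = 1
(~S /\ (S -> Q)) = min(0.9, 1) = 0.9
(S \/ Q) = max(0.1, 0.8) = 0.8
((S \/ Q) -> S): min(1, 1 − 0.8 + 0.1) = 0.3
~((S \/ Q) -> S): Łukasiewicz ¬ gives 1 − 0.3 = 0.7
(~((S \/ Q) -> S) -> S): min(1, 1 − 0.7 + 0.1) = 0.4
(S /\ (~((S \/ Q) -> S) -> S)) = min(0.1, 0.4) = 0.1
((~S /\ (S -> Q)) -> (S /\ (~((S \/ Q) -> S) -> S))): min(1, 1 − 0.9 + 0.1) = 0.2
((((P -> ~Q) /\ R) -> Q) -> ((~S /\ (S -> Q)) -> (S /\ (~((S \/ Q) -> S) -> S)))): min(1, 1 − 1 + 0.2) = 0.2
~((((P -> ~Q) /\ R) -> Q) -> ((~S /\ (S -> Q)) -> (S /\ (~((S \/ Q) -> S) -> S)))): Łukasiewicz ¬ gives 1 − 0.2 = 0.8
((Q -> ~S) /\ ~((((P -> ~Q) /\ R) -> Q) -> ((~S /\ (S -> Q)) -> (S /\ (~((S \/ Q) -> S) -> S))))) = min(1, 0.8) = 0.8

0.80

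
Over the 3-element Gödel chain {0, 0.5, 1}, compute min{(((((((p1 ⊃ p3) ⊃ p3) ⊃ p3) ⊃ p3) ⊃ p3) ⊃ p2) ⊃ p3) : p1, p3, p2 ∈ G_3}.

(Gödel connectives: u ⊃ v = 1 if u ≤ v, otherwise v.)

0.00

The minimum is attained at p1 = 0, p3 = 0, p2 = 0.5:
  (p1 ⊃ p3): 0 ≤ 0, so result = 1
  ((p1 ⊃ p3) ⊃ p3): 1 > 0, so result = 0
  (((p1 ⊃ p3) ⊃ p3) ⊃ p3): 0 ≤ 0, so result = 1
  ((((p1 ⊃ p3) ⊃ p3) ⊃ p3) ⊃ p3): 1 > 0, so result = 0
  (((((p1 ⊃ p3) ⊃ p3) ⊃ p3) ⊃ p3) ⊃ p3): 0 ≤ 0, so result = 1
  ((((((p1 ⊃ p3) ⊃ p3) ⊃ p3) ⊃ p3) ⊃ p3) ⊃ p2): 1 > 0.5, so result = 0.5
  (((((((p1 ⊃ p3) ⊃ p3) ⊃ p3) ⊃ p3) ⊃ p3) ⊃ p2) ⊃ p3): 0.5 > 0, so result = 0
Checking all 27 assignments confirms none give a value below 0.00.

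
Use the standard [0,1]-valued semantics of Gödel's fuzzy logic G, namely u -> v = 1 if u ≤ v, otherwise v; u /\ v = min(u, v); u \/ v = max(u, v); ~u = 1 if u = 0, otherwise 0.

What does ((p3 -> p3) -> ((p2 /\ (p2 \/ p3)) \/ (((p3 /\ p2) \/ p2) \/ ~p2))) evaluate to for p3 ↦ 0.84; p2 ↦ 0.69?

(p3 -> p3): 0.84 ≤ 0.84, so result = 1
(p2 \/ p3) = max(0.69, 0.84) = 0.84
(p2 /\ (p2 \/ p3)) = min(0.69, 0.84) = 0.69
(p3 /\ p2) = min(0.84, 0.69) = 0.69
((p3 /\ p2) \/ p2) = max(0.69, 0.69) = 0.69
~p2: Gödel ¬ of 0.69 = 0 (operand ≠ 0)
(((p3 /\ p2) \/ p2) \/ ~p2) = max(0.69, 0) = 0.69
((p2 /\ (p2 \/ p3)) \/ (((p3 /\ p2) \/ p2) \/ ~p2)) = max(0.69, 0.69) = 0.69
((p3 -> p3) -> ((p2 /\ (p2 \/ p3)) \/ (((p3 /\ p2) \/ p2) \/ ~p2))): 1 > 0.69, so result = 0.69

0.69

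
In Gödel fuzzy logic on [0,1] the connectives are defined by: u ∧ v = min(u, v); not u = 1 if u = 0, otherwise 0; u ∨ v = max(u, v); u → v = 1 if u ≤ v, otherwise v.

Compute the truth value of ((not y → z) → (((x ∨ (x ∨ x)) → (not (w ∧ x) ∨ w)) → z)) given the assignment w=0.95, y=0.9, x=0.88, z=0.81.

not y: Gödel ¬ of 0.9 = 0 (operand ≠ 0)
(not y → z): 0 ≤ 0.81, so result = 1
(x ∨ x) = max(0.88, 0.88) = 0.88
(x ∨ (x ∨ x)) = max(0.88, 0.88) = 0.88
(w ∧ x) = min(0.95, 0.88) = 0.88
not (w ∧ x): Gödel ¬ of 0.88 = 0 (operand ≠ 0)
(not (w ∧ x) ∨ w) = max(0, 0.95) = 0.95
((x ∨ (x ∨ x)) → (not (w ∧ x) ∨ w)): 0.88 ≤ 0.95, so result = 1
(((x ∨ (x ∨ x)) → (not (w ∧ x) ∨ w)) → z): 1 > 0.81, so result = 0.81
((not y → z) → (((x ∨ (x ∨ x)) → (not (w ∧ x) ∨ w)) → z)): 1 > 0.81, so result = 0.81

0.81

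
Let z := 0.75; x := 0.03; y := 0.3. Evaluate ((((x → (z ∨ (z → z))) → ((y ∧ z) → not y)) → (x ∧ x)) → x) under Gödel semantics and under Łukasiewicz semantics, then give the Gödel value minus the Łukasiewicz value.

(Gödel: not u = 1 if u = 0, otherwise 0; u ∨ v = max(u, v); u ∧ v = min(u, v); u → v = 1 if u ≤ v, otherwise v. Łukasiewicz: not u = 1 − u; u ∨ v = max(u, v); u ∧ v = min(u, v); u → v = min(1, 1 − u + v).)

-0.97

Gödel evaluation:
  (z → z): 0.75 ≤ 0.75, so result = 1
  (z ∨ (z → z)) = max(0.75, 1) = 1
  (x → (z ∨ (z → z))): 0.03 ≤ 1, so result = 1
  (y ∧ z) = min(0.3, 0.75) = 0.3
  not y: Gödel ¬ of 0.3 = 0 (operand ≠ 0)
  ((y ∧ z) → not y): 0.3 > 0, so result = 0
  ((x → (z ∨ (z → z))) → ((y ∧ z) → not y)): 1 > 0, so result = 0
  (x ∧ x) = min(0.03, 0.03) = 0.03
  (((x → (z ∨ (z → z))) → ((y ∧ z) → not y)) → (x ∧ x)): 0 ≤ 0.03, so result = 1
  ((((x → (z ∨ (z → z))) → ((y ∧ z) → not y)) → (x ∧ x)) → x): 1 > 0.03, so result = 0.03
  Gödel value = 0.03
Łukasiewicz evaluation:
  (z → z): min(1, 1 − 0.75 + 0.75) = 1
  (z ∨ (z → z)) = max(0.75, 1) = 1
  (x → (z ∨ (z → z))): min(1, 1 − 0.03 + 1) = 1
  (y ∧ z) = min(0.3, 0.75) = 0.3
  not y: Łukasiewicz ¬ gives 1 − 0.3 = 0.7
  ((y ∧ z) → not y): min(1, 1 − 0.3 + 0.7) = 1
  ((x → (z ∨ (z → z))) → ((y ∧ z) → not y)): min(1, 1 − 1 + 1) = 1
  (x ∧ x) = min(0.03, 0.03) = 0.03
  (((x → (z ∨ (z → z))) → ((y ∧ z) → not y)) → (x ∧ x)): min(1, 1 − 1 + 0.03) = 0.03
  ((((x → (z ∨ (z → z))) → ((y ∧ z) → not y)) → (x ∧ x)) → x): min(1, 1 − 0.03 + 0.03) = 1
  Łukasiewicz value = 1
Difference: 0.03 − 1 = -0.97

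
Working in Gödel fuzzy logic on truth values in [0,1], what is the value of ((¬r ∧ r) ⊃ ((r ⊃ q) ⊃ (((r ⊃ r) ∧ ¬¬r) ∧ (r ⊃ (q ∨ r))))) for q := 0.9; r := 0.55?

¬r: Gödel ¬ of 0.55 = 0 (operand ≠ 0)
(¬r ∧ r) = min(0, 0.55) = 0
(r ⊃ q): 0.55 ≤ 0.9, so result = 1
(r ⊃ r): 0.55 ≤ 0.55, so result = 1
¬r: Gödel ¬ of 0.55 = 0 (operand ≠ 0)
¬¬r: Gödel ¬ of 0 = 1 (operand is 0)
((r ⊃ r) ∧ ¬¬r) = min(1, 1) = 1
(q ∨ r) = max(0.9, 0.55) = 0.9
(r ⊃ (q ∨ r)): 0.55 ≤ 0.9, so result = 1
(((r ⊃ r) ∧ ¬¬r) ∧ (r ⊃ (q ∨ r))) = min(1, 1) = 1
((r ⊃ q) ⊃ (((r ⊃ r) ∧ ¬¬r) ∧ (r ⊃ (q ∨ r)))): 1 ≤ 1, so result = 1
((¬r ∧ r) ⊃ ((r ⊃ q) ⊃ (((r ⊃ r) ∧ ¬¬r) ∧ (r ⊃ (q ∨ r))))): 0 ≤ 1, so result = 1

1.00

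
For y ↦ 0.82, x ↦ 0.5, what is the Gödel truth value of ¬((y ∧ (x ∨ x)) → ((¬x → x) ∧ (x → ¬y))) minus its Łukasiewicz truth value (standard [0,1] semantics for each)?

Gödel evaluation:
  (x ∨ x) = max(0.5, 0.5) = 0.5
  (y ∧ (x ∨ x)) = min(0.82, 0.5) = 0.5
  ¬x: Gödel ¬ of 0.5 = 0 (operand ≠ 0)
  (¬x → x): 0 ≤ 0.5, so result = 1
  ¬y: Gödel ¬ of 0.82 = 0 (operand ≠ 0)
  (x → ¬y): 0.5 > 0, so result = 0
  ((¬x → x) ∧ (x → ¬y)) = min(1, 0) = 0
  ((y ∧ (x ∨ x)) → ((¬x → x) ∧ (x → ¬y))): 0.5 > 0, so result = 0
  ¬((y ∧ (x ∨ x)) → ((¬x → x) ∧ (x → ¬y))): Gödel ¬ of 0 = 1 (operand is 0)
  Gödel value = 1
Łukasiewicz evaluation:
  (x ∨ x) = max(0.5, 0.5) = 0.5
  (y ∧ (x ∨ x)) = min(0.82, 0.5) = 0.5
  ¬x: Łukasiewicz ¬ gives 1 − 0.5 = 0.5
  (¬x → x): min(1, 1 − 0.5 + 0.5) = 1
  ¬y: Łukasiewicz ¬ gives 1 − 0.82 = 0.18
  (x → ¬y): min(1, 1 − 0.5 + 0.18) = 0.68
  ((¬x → x) ∧ (x → ¬y)) = min(1, 0.68) = 0.68
  ((y ∧ (x ∨ x)) → ((¬x → x) ∧ (x → ¬y))): min(1, 1 − 0.5 + 0.68) = 1
  ¬((y ∧ (x ∨ x)) → ((¬x → x) ∧ (x → ¬y))): Łukasiewicz ¬ gives 1 − 1 = 0
  Łukasiewicz value = 0
Difference: 1 − 0 = 1.00

1.00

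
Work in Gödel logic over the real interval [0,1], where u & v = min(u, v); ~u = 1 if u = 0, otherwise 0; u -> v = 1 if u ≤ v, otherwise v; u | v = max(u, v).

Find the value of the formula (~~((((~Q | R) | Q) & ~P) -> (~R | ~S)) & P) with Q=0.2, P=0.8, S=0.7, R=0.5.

~Q: Gödel ¬ of 0.2 = 0 (operand ≠ 0)
(~Q | R) = max(0, 0.5) = 0.5
((~Q | R) | Q) = max(0.5, 0.2) = 0.5
~P: Gödel ¬ of 0.8 = 0 (operand ≠ 0)
(((~Q | R) | Q) & ~P) = min(0.5, 0) = 0
~R: Gödel ¬ of 0.5 = 0 (operand ≠ 0)
~S: Gödel ¬ of 0.7 = 0 (operand ≠ 0)
(~R | ~S) = max(0, 0) = 0
((((~Q | R) | Q) & ~P) -> (~R | ~S)): 0 ≤ 0, so result = 1
~((((~Q | R) | Q) & ~P) -> (~R | ~S)): Gödel ¬ of 1 = 0 (operand ≠ 0)
~~((((~Q | R) | Q) & ~P) -> (~R | ~S)): Gödel ¬ of 0 = 1 (operand is 0)
(~~((((~Q | R) | Q) & ~P) -> (~R | ~S)) & P) = min(1, 0.8) = 0.8

0.80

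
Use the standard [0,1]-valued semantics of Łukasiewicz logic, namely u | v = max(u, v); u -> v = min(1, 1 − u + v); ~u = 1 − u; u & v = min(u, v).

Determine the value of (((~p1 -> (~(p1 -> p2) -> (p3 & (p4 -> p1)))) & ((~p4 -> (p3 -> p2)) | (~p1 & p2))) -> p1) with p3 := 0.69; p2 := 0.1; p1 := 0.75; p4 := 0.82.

0.75

~p1: Łukasiewicz ¬ gives 1 − 0.75 = 0.25
(p1 -> p2): min(1, 1 − 0.75 + 0.1) = 0.35
~(p1 -> p2): Łukasiewicz ¬ gives 1 − 0.35 = 0.65
(p4 -> p1): min(1, 1 − 0.82 + 0.75) = 0.93
(p3 & (p4 -> p1)) = min(0.69, 0.93) = 0.69
(~(p1 -> p2) -> (p3 & (p4 -> p1))): min(1, 1 − 0.65 + 0.69) = 1
(~p1 -> (~(p1 -> p2) -> (p3 & (p4 -> p1)))): min(1, 1 − 0.25 + 1) = 1
~p4: Łukasiewicz ¬ gives 1 − 0.82 = 0.18
(p3 -> p2): min(1, 1 − 0.69 + 0.1) = 0.41
(~p4 -> (p3 -> p2)): min(1, 1 − 0.18 + 0.41) = 1
~p1: Łukasiewicz ¬ gives 1 − 0.75 = 0.25
(~p1 & p2) = min(0.25, 0.1) = 0.1
((~p4 -> (p3 -> p2)) | (~p1 & p2)) = max(1, 0.1) = 1
((~p1 -> (~(p1 -> p2) -> (p3 & (p4 -> p1)))) & ((~p4 -> (p3 -> p2)) | (~p1 & p2))) = min(1, 1) = 1
(((~p1 -> (~(p1 -> p2) -> (p3 & (p4 -> p1)))) & ((~p4 -> (p3 -> p2)) | (~p1 & p2))) -> p1): min(1, 1 − 1 + 0.75) = 0.75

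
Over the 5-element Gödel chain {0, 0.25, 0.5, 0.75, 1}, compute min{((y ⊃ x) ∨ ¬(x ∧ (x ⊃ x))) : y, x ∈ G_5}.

The minimum is attained at y = 0.5, x = 0.25:
  (y ⊃ x): 0.5 > 0.25, so result = 0.25
  (x ⊃ x): 0.25 ≤ 0.25, so result = 1
  (x ∧ (x ⊃ x)) = min(0.25, 1) = 0.25
  ¬(x ∧ (x ⊃ x)): Gödel ¬ of 0.25 = 0 (operand ≠ 0)
  ((y ⊃ x) ∨ ¬(x ∧ (x ⊃ x))) = max(0.25, 0) = 0.25
Checking all 25 assignments confirms none give a value below 0.25.

0.25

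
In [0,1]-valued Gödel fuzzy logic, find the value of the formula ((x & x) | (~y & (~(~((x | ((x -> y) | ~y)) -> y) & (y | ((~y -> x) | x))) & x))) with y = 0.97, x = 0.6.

(x & x) = min(0.6, 0.6) = 0.6
~y: Gödel ¬ of 0.97 = 0 (operand ≠ 0)
(x -> y): 0.6 ≤ 0.97, so result = 1
~y: Gödel ¬ of 0.97 = 0 (operand ≠ 0)
((x -> y) | ~y) = max(1, 0) = 1
(x | ((x -> y) | ~y)) = max(0.6, 1) = 1
((x | ((x -> y) | ~y)) -> y): 1 > 0.97, so result = 0.97
~((x | ((x -> y) | ~y)) -> y): Gödel ¬ of 0.97 = 0 (operand ≠ 0)
~y: Gödel ¬ of 0.97 = 0 (operand ≠ 0)
(~y -> x): 0 ≤ 0.6, so result = 1
((~y -> x) | x) = max(1, 0.6) = 1
(y | ((~y -> x) | x)) = max(0.97, 1) = 1
(~((x | ((x -> y) | ~y)) -> y) & (y | ((~y -> x) | x))) = min(0, 1) = 0
~(~((x | ((x -> y) | ~y)) -> y) & (y | ((~y -> x) | x))): Gödel ¬ of 0 = 1 (operand is 0)
(~(~((x | ((x -> y) | ~y)) -> y) & (y | ((~y -> x) | x))) & x) = min(1, 0.6) = 0.6
(~y & (~(~((x | ((x -> y) | ~y)) -> y) & (y | ((~y -> x) | x))) & x)) = min(0, 0.6) = 0
((x & x) | (~y & (~(~((x | ((x -> y) | ~y)) -> y) & (y | ((~y -> x) | x))) & x))) = max(0.6, 0) = 0.6

0.60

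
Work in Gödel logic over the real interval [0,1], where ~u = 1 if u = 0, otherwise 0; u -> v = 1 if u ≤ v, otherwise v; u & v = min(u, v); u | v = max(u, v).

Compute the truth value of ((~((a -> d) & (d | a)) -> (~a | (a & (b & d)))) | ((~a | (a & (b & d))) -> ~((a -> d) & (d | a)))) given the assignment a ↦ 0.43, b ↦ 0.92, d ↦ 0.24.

(a -> d): 0.43 > 0.24, so result = 0.24
(d | a) = max(0.24, 0.43) = 0.43
((a -> d) & (d | a)) = min(0.24, 0.43) = 0.24
~((a -> d) & (d | a)): Gödel ¬ of 0.24 = 0 (operand ≠ 0)
~a: Gödel ¬ of 0.43 = 0 (operand ≠ 0)
(b & d) = min(0.92, 0.24) = 0.24
(a & (b & d)) = min(0.43, 0.24) = 0.24
(~a | (a & (b & d))) = max(0, 0.24) = 0.24
(~((a -> d) & (d | a)) -> (~a | (a & (b & d)))): 0 ≤ 0.24, so result = 1
~a: Gödel ¬ of 0.43 = 0 (operand ≠ 0)
(b & d) = min(0.92, 0.24) = 0.24
(a & (b & d)) = min(0.43, 0.24) = 0.24
(~a | (a & (b & d))) = max(0, 0.24) = 0.24
(a -> d): 0.43 > 0.24, so result = 0.24
(d | a) = max(0.24, 0.43) = 0.43
((a -> d) & (d | a)) = min(0.24, 0.43) = 0.24
~((a -> d) & (d | a)): Gödel ¬ of 0.24 = 0 (operand ≠ 0)
((~a | (a & (b & d))) -> ~((a -> d) & (d | a))): 0.24 > 0, so result = 0
((~((a -> d) & (d | a)) -> (~a | (a & (b & d)))) | ((~a | (a & (b & d))) -> ~((a -> d) & (d | a)))) = max(1, 0) = 1

1.00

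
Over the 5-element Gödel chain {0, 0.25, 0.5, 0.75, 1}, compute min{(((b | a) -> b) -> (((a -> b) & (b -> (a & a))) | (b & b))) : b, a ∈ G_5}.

0.25

The minimum is attained at b = 0.25, a = 0:
  (b | a) = max(0.25, 0) = 0.25
  ((b | a) -> b): 0.25 ≤ 0.25, so result = 1
  (a -> b): 0 ≤ 0.25, so result = 1
  (a & a) = min(0, 0) = 0
  (b -> (a & a)): 0.25 > 0, so result = 0
  ((a -> b) & (b -> (a & a))) = min(1, 0) = 0
  (b & b) = min(0.25, 0.25) = 0.25
  (((a -> b) & (b -> (a & a))) | (b & b)) = max(0, 0.25) = 0.25
  (((b | a) -> b) -> (((a -> b) & (b -> (a & a))) | (b & b))): 1 > 0.25, so result = 0.25
Checking all 25 assignments confirms none give a value below 0.25.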